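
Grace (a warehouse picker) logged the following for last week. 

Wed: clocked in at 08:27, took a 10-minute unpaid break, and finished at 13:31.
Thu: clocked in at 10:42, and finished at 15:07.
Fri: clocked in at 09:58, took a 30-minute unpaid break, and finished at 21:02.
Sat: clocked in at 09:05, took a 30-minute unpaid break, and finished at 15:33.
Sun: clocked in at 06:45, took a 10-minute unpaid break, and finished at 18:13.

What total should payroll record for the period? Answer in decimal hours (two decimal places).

37.15 hours

Wed: 08:27–13:31 = 5 h 4 min; less 10 min break → 4 h 54 min
Thu: 10:42–15:07 = 4 h 25 min
Fri: 09:58–21:02 = 11 h 4 min; less 30 min break → 10 h 34 min
Sat: 09:05–15:33 = 6 h 28 min; less 30 min break → 5 h 58 min
Sun: 06:45–18:13 = 11 h 28 min; less 10 min break → 11 h 18 min
Total: 4 h 54 min + 4 h 25 min + 10 h 34 min + 5 h 58 min + 11 h 18 min = 37 h 9 min.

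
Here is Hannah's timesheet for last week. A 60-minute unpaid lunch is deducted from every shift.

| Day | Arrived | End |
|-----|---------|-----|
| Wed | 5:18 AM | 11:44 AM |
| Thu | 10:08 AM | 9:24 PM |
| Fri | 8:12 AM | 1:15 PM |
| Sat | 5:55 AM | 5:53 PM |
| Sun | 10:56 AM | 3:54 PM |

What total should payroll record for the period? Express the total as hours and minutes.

34 h 41 min

Wed: 5:18 AM–11:44 AM = 6 h 26 min; less 60 min break → 5 h 26 min
Thu: 10:08 AM–9:24 PM = 11 h 16 min; less 60 min break → 10 h 16 min
Fri: 8:12 AM–1:15 PM = 5 h 3 min; less 60 min break → 4 h 3 min
Sat: 5:55 AM–5:53 PM = 11 h 58 min; less 60 min break → 10 h 58 min
Sun: 10:56 AM–3:54 PM = 4 h 58 min; less 60 min break → 3 h 58 min
Total: 5 h 26 min + 10 h 16 min + 4 h 3 min + 10 h 58 min + 3 h 58 min = 34 h 41 min.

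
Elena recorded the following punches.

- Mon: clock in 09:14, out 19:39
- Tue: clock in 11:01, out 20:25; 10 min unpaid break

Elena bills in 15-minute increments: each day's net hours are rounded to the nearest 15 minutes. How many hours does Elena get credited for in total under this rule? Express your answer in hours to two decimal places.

19.75 hours

Mon: 09:14–19:39 = 10 h 25 min → rounds to 10 h 30 min
Tue: 11:01–20:25 = 9 h 24 min − 10 min = 9 h 14 min → rounds to 9 h 15 min
Total credited: 19 h 45 min.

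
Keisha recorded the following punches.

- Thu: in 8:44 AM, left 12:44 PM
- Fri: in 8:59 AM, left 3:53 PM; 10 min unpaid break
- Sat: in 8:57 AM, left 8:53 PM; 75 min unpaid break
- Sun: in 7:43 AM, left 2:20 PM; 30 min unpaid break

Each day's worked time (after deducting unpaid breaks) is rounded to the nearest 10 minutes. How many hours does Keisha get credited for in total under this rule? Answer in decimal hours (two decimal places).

27.50 hours

Thu: 8:44 AM–12:44 PM = 4 h 0 min → rounds to 4 h 0 min
Fri: 8:59 AM–3:53 PM = 6 h 54 min − 10 min = 6 h 44 min → rounds to 6 h 40 min
Sat: 8:57 AM–8:53 PM = 11 h 56 min − 75 min = 10 h 41 min → rounds to 10 h 40 min
Sun: 7:43 AM–2:20 PM = 6 h 37 min − 30 min = 6 h 7 min → rounds to 6 h 10 min
Total credited: 27 h 30 min.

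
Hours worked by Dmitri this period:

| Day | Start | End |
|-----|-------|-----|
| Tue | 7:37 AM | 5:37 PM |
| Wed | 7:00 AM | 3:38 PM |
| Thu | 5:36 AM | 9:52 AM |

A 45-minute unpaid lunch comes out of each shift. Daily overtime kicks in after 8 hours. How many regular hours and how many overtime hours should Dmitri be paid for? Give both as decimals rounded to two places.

Regular 19.40 hours, overtime 1.25 hours

Tue: 7:37 AM–5:37 PM = 10 h 0 min; less 45 min break → 9 h 15 min
Wed: 7:00 AM–3:38 PM = 8 h 38 min; less 45 min break → 7 h 53 min
Thu: 5:36 AM–9:52 AM = 4 h 16 min; less 45 min break → 3 h 31 min
Tue reg 8 h 0 min / OT 1 h 15 min; Wed reg 7 h 53 min / OT 0 h 0 min; Thu reg 3 h 31 min / OT 0 h 0 min.
Totals: regular 19 h 24 min, overtime 1 h 15 min.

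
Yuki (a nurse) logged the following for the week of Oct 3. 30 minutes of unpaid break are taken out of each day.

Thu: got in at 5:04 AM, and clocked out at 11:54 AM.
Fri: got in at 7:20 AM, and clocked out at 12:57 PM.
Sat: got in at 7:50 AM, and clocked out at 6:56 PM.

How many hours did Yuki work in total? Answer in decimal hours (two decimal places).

Thu: 5:04 AM–11:54 AM = 6 h 50 min; less 30 min break → 6 h 20 min
Fri: 7:20 AM–12:57 PM = 5 h 37 min; less 30 min break → 5 h 7 min
Sat: 7:50 AM–6:56 PM = 11 h 6 min; less 30 min break → 10 h 36 min
Total: 6 h 20 min + 5 h 7 min + 10 h 36 min = 22 h 3 min.

22.05 hours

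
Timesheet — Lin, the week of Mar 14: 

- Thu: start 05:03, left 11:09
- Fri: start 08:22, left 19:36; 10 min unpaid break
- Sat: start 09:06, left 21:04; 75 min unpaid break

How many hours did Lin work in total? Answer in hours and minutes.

27 h 53 min

Thu: 05:03–11:09 = 6 h 6 min
Fri: 08:22–19:36 = 11 h 14 min; less 10 min break → 11 h 4 min
Sat: 09:06–21:04 = 11 h 58 min; less 75 min break → 10 h 43 min
Total: 6 h 6 min + 11 h 4 min + 10 h 43 min = 27 h 53 min.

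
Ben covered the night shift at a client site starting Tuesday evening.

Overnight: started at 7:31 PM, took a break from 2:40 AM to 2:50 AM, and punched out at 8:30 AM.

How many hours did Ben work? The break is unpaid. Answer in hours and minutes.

12 h 49 min

Overnight: 7:31 PM → midnight = 4 h 29 min; midnight → 8:30 AM = 8 h 30 min; span 12 h 59 min; less 10 min break → 12 h 49 min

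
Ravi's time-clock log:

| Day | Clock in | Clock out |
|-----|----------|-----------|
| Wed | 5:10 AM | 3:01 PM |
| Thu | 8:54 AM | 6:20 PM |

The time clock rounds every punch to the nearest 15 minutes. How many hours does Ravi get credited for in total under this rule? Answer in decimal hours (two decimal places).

Wed: in 5:10 AM→5:15 AM, out 3:01 PM→3:00 PM; 9 h 45 min
Thu: in 8:54 AM→9:00 AM, out 6:20 PM→6:15 PM; 9 h 15 min
Total credited: 19 h 0 min.

19.00 hours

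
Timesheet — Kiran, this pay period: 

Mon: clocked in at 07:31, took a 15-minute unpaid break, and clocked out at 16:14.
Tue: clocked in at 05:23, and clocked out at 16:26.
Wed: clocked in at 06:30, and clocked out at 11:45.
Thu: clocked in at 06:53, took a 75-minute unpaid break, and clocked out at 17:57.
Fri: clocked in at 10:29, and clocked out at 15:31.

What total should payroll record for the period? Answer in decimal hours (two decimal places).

Mon: 07:31–16:14 = 8 h 43 min; less 15 min break → 8 h 28 min
Tue: 05:23–16:26 = 11 h 3 min
Wed: 06:30–11:45 = 5 h 15 min
Thu: 06:53–17:57 = 11 h 4 min; less 75 min break → 9 h 49 min
Fri: 10:29–15:31 = 5 h 2 min
Total: 8 h 28 min + 11 h 3 min + 5 h 15 min + 9 h 49 min + 5 h 2 min = 39 h 37 min.

39.62 hours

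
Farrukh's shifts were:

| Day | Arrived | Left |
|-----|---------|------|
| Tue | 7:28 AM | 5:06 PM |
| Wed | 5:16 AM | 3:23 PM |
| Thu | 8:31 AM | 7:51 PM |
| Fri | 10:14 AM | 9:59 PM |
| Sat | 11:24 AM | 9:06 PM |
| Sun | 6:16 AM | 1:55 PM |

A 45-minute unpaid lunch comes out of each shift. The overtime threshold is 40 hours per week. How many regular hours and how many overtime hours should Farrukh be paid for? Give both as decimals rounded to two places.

Regular 40.00 hours, overtime 15.68 hours

Tue: 7:28 AM–5:06 PM = 9 h 38 min; less 45 min break → 8 h 53 min
Wed: 5:16 AM–3:23 PM = 10 h 7 min; less 45 min break → 9 h 22 min
Thu: 8:31 AM–7:51 PM = 11 h 20 min; less 45 min break → 10 h 35 min
Fri: 10:14 AM–9:59 PM = 11 h 45 min; less 45 min break → 11 h 0 min
Sat: 11:24 AM–9:06 PM = 9 h 42 min; less 45 min break → 8 h 57 min
Sun: 6:16 AM–1:55 PM = 7 h 39 min; less 45 min break → 6 h 54 min
Total worked: 55 h 41 min = 55.68 h.
Threshold 40 h → overtime 15 h 41 min, regular 40 h 0 min.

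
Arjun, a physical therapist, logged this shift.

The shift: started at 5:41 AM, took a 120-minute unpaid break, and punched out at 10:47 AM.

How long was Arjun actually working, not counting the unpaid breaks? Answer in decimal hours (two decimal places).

3.10 hours

The shift: 5:41 AM–10:47 AM = 5 h 6 min; less 120 min break → 3 h 6 min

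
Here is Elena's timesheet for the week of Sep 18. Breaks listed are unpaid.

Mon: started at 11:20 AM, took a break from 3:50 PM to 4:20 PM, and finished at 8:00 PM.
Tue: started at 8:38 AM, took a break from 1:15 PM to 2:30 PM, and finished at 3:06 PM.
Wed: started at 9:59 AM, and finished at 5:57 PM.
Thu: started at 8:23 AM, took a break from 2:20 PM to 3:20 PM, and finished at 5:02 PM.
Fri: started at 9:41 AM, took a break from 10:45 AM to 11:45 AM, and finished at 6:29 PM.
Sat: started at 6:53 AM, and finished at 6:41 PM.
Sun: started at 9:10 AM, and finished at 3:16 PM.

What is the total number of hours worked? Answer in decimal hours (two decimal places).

Mon: 11:20 AM–8:00 PM = 8 h 40 min; less 30 min break → 8 h 10 min
Tue: 8:38 AM–3:06 PM = 6 h 28 min; less 75 min break → 5 h 13 min
Wed: 9:59 AM–5:57 PM = 7 h 58 min
Thu: 8:23 AM–5:02 PM = 8 h 39 min; less 60 min break → 7 h 39 min
Fri: 9:41 AM–6:29 PM = 8 h 48 min; less 60 min break → 7 h 48 min
Sat: 6:53 AM–6:41 PM = 11 h 48 min
Sun: 9:10 AM–3:16 PM = 6 h 6 min
Total: 8 h 10 min + 5 h 13 min + 7 h 58 min + 7 h 39 min + 7 h 48 min + 11 h 48 min + 6 h 6 min = 54 h 42 min.

54.70 hours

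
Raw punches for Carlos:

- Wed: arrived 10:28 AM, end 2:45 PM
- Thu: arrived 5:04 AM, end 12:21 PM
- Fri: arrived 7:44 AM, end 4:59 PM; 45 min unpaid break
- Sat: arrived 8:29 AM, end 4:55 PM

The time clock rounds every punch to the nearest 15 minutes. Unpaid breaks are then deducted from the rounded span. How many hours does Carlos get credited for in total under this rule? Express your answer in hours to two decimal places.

28.50 hours

Wed: in 10:28 AM→10:30 AM, out 2:45 PM→2:45 PM; 4 h 15 min
Thu: in 5:04 AM→5:00 AM, out 12:21 PM→12:15 PM; 7 h 15 min
Fri: in 7:44 AM→7:45 AM, out 4:59 PM→5:00 PM; 9 h 15 min − 45 min = 8 h 30 min
Sat: in 8:29 AM→8:30 AM, out 4:55 PM→5:00 PM; 8 h 30 min
Total credited: 28 h 30 min.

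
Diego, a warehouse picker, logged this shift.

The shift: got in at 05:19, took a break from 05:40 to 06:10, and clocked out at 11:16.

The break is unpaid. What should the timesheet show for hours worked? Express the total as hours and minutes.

5 h 27 min

The shift: 05:19–11:16 = 5 h 57 min; less 30 min break → 5 h 27 min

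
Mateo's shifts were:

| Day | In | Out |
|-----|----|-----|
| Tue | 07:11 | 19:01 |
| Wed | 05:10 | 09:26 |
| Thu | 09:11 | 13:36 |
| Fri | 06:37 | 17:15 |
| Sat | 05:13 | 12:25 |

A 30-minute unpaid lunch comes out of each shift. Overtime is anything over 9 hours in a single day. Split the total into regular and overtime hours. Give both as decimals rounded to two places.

Regular 32.38 hours, overtime 3.47 hours

Tue: 07:11–19:01 = 11 h 50 min; less 30 min break → 11 h 20 min
Wed: 05:10–09:26 = 4 h 16 min; less 30 min break → 3 h 46 min
Thu: 09:11–13:36 = 4 h 25 min; less 30 min break → 3 h 55 min
Fri: 06:37–17:15 = 10 h 38 min; less 30 min break → 10 h 8 min
Sat: 05:13–12:25 = 7 h 12 min; less 30 min break → 6 h 42 min
Tue reg 9 h 0 min / OT 2 h 20 min; Wed reg 3 h 46 min / OT 0 h 0 min; Thu reg 3 h 55 min / OT 0 h 0 min; Fri reg 9 h 0 min / OT 1 h 8 min; Sat reg 6 h 42 min / OT 0 h 0 min.
Totals: regular 32 h 23 min, overtime 3 h 28 min.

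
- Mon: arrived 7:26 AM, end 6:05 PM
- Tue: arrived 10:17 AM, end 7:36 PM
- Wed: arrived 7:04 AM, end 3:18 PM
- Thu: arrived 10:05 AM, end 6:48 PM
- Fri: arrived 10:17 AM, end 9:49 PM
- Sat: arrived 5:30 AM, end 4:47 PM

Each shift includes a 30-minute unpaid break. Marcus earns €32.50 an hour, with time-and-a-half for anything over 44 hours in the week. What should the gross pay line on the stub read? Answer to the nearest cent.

Mon: 7:26 AM–6:05 PM = 10 h 39 min; less 30 min break → 10 h 9 min
Tue: 10:17 AM–7:36 PM = 9 h 19 min; less 30 min break → 8 h 49 min
Wed: 7:04 AM–3:18 PM = 8 h 14 min; less 30 min break → 7 h 44 min
Thu: 10:05 AM–6:48 PM = 8 h 43 min; less 30 min break → 8 h 13 min
Fri: 10:17 AM–9:49 PM = 11 h 32 min; less 30 min break → 11 h 2 min
Sat: 5:30 AM–4:47 PM = 11 h 17 min; less 30 min break → 10 h 47 min
Total worked: 56 h 44 min = 3404 min.
Regular 44 h 0 min = 2640 min at €32.50/h; overtime 12 h 44 min = 764 min at €48.75/h.
Pay = (2640 × €32.50 + 764 × €48.75) ÷ 60 = €2050.75.

€2050.75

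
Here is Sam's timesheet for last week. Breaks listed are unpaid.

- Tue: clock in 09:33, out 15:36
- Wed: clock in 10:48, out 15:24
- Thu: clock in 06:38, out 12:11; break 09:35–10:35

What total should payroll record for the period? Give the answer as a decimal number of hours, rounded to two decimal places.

Tue: 09:33–15:36 = 6 h 3 min
Wed: 10:48–15:24 = 4 h 36 min
Thu: 06:38–12:11 = 5 h 33 min; less 60 min break → 4 h 33 min
Total: 6 h 3 min + 4 h 36 min + 4 h 33 min = 15 h 12 min.

15.20 hours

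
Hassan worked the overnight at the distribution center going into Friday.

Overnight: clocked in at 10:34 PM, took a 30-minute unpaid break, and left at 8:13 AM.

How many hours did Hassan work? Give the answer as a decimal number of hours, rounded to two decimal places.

9.15 hours

Overnight: 10:34 PM → midnight = 1 h 26 min; midnight → 8:13 AM = 8 h 13 min; span 9 h 39 min; less 30 min break → 9 h 9 min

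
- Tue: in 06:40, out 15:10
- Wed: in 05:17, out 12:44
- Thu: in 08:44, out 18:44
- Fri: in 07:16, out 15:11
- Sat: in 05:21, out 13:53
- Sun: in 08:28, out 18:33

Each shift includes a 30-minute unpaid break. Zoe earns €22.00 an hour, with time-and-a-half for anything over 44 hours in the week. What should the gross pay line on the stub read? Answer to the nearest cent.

Tue: 06:40–15:10 = 8 h 30 min; less 30 min break → 8 h 0 min
Wed: 05:17–12:44 = 7 h 27 min; less 30 min break → 6 h 57 min
Thu: 08:44–18:44 = 10 h 0 min; less 30 min break → 9 h 30 min
Fri: 07:16–15:11 = 7 h 55 min; less 30 min break → 7 h 25 min
Sat: 05:21–13:53 = 8 h 32 min; less 30 min break → 8 h 2 min
Sun: 08:28–18:33 = 10 h 5 min; less 30 min break → 9 h 35 min
Total worked: 49 h 29 min = 2969 min.
Regular 44 h 0 min = 2640 min at €22.00/h; overtime 5 h 29 min = 329 min at €33.00/h.
Pay = (2640 × €22.00 + 329 × €33.00) ÷ 60 = €1148.95.

€1148.95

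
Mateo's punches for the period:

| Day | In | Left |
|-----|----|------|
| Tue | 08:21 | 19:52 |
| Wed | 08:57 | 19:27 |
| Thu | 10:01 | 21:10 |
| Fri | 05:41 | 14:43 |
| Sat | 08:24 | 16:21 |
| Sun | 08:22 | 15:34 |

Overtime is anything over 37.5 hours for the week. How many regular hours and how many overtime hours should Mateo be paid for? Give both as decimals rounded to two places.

Regular 37.50 hours, overtime 19.85 hours

Tue: 08:21–19:52 = 11 h 31 min
Wed: 08:57–19:27 = 10 h 30 min
Thu: 10:01–21:10 = 11 h 9 min
Fri: 05:41–14:43 = 9 h 2 min
Sat: 08:24–16:21 = 7 h 57 min
Sun: 08:22–15:34 = 7 h 12 min
Total worked: 57 h 21 min = 57.35 h.
Threshold 37.5 h → overtime 19 h 51 min, regular 37 h 30 min.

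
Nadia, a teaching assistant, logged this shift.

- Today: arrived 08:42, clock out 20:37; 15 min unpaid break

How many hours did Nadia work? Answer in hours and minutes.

Today: 08:42–20:37 = 11 h 55 min; less 15 min break → 11 h 40 min

11 h 40 min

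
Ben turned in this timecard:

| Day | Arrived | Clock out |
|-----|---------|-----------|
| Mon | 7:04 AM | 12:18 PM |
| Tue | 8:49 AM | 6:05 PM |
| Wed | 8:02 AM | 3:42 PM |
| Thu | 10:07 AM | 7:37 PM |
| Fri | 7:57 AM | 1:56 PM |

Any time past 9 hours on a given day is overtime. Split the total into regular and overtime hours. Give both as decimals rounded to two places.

Regular 36.88 hours, overtime 0.77 hours

Mon: 7:04 AM–12:18 PM = 5 h 14 min
Tue: 8:49 AM–6:05 PM = 9 h 16 min
Wed: 8:02 AM–3:42 PM = 7 h 40 min
Thu: 10:07 AM–7:37 PM = 9 h 30 min
Fri: 7:57 AM–1:56 PM = 5 h 59 min
Mon reg 5 h 14 min / OT 0 h 0 min; Tue reg 9 h 0 min / OT 0 h 16 min; Wed reg 7 h 40 min / OT 0 h 0 min; Thu reg 9 h 0 min / OT 0 h 30 min; Fri reg 5 h 59 min / OT 0 h 0 min.
Totals: regular 36 h 53 min, overtime 0 h 46 min.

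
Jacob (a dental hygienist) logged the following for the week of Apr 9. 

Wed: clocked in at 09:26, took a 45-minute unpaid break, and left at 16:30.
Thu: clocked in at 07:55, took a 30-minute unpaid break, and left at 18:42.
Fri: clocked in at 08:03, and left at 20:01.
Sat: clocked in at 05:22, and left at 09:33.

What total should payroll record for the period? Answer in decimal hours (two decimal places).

Wed: 09:26–16:30 = 7 h 4 min; less 45 min break → 6 h 19 min
Thu: 07:55–18:42 = 10 h 47 min; less 30 min break → 10 h 17 min
Fri: 08:03–20:01 = 11 h 58 min
Sat: 05:22–09:33 = 4 h 11 min
Total: 6 h 19 min + 10 h 17 min + 11 h 58 min + 4 h 11 min = 32 h 45 min.

32.75 hours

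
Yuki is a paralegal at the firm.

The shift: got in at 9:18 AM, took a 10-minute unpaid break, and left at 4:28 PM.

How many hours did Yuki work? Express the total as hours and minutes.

The shift: 9:18 AM–4:28 PM = 7 h 10 min; less 10 min break → 7 h 0 min

7 h 0 min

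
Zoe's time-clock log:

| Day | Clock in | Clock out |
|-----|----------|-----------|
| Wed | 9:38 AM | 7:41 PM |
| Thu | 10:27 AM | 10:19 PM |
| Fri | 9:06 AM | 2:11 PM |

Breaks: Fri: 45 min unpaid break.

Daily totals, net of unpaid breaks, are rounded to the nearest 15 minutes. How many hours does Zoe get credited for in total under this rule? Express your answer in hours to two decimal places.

Wed: 9:38 AM–7:41 PM = 10 h 3 min → rounds to 10 h 0 min
Thu: 10:27 AM–10:19 PM = 11 h 52 min → rounds to 11 h 45 min
Fri: 9:06 AM–2:11 PM = 5 h 5 min − 45 min = 4 h 20 min → rounds to 4 h 15 min
Total credited: 26 h 0 min.

26.00 hours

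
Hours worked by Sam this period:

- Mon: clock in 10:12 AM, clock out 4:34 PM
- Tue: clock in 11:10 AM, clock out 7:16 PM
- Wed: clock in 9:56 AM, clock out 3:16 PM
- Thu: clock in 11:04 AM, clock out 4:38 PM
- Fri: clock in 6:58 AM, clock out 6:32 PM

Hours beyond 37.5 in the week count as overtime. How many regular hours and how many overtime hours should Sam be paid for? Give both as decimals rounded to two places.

Regular 36.93 hours, overtime 0.00 hours

Mon: 10:12 AM–4:34 PM = 6 h 22 min
Tue: 11:10 AM–7:16 PM = 8 h 6 min
Wed: 9:56 AM–3:16 PM = 5 h 20 min
Thu: 11:04 AM–4:38 PM = 5 h 34 min
Fri: 6:58 AM–6:32 PM = 11 h 34 min
Total worked: 36 h 56 min = 36.93 h.
Threshold 37.5 h → overtime 0 h 0 min, regular 36 h 56 min.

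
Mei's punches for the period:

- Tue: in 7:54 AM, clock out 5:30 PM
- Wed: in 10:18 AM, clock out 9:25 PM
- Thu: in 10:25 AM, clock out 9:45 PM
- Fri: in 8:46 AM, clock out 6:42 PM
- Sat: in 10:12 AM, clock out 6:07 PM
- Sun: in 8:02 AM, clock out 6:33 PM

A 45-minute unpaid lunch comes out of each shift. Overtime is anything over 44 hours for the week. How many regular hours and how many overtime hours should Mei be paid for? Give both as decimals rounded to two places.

Tue: 7:54 AM–5:30 PM = 9 h 36 min; less 45 min break → 8 h 51 min
Wed: 10:18 AM–9:25 PM = 11 h 7 min; less 45 min break → 10 h 22 min
Thu: 10:25 AM–9:45 PM = 11 h 20 min; less 45 min break → 10 h 35 min
Fri: 8:46 AM–6:42 PM = 9 h 56 min; less 45 min break → 9 h 11 min
Sat: 10:12 AM–6:07 PM = 7 h 55 min; less 45 min break → 7 h 10 min
Sun: 8:02 AM–6:33 PM = 10 h 31 min; less 45 min break → 9 h 46 min
Total worked: 55 h 55 min = 55.92 h.
Threshold 44 h → overtime 11 h 55 min, regular 44 h 0 min.

Regular 44.00 hours, overtime 11.92 hours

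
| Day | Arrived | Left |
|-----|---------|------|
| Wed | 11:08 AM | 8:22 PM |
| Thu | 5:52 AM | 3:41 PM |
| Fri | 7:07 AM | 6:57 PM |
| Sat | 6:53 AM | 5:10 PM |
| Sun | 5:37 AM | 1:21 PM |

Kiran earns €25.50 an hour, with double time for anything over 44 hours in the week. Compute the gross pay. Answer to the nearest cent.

€1371.90

Wed: 11:08 AM–8:22 PM = 9 h 14 min
Thu: 5:52 AM–3:41 PM = 9 h 49 min
Fri: 7:07 AM–6:57 PM = 11 h 50 min
Sat: 6:53 AM–5:10 PM = 10 h 17 min
Sun: 5:37 AM–1:21 PM = 7 h 44 min
Total worked: 48 h 54 min = 2934 min.
Regular 44 h 0 min = 2640 min at €25.50/h; overtime 4 h 54 min = 294 min at €51.00/h.
Pay = (2640 × €25.50 + 294 × €51.00) ÷ 60 = €1371.90.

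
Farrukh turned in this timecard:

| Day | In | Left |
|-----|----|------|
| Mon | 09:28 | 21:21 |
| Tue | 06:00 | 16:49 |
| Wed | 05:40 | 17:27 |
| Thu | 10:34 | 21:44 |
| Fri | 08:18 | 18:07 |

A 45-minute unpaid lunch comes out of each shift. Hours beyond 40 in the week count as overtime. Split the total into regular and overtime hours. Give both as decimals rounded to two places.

Mon: 09:28–21:21 = 11 h 53 min; less 45 min break → 11 h 8 min
Tue: 06:00–16:49 = 10 h 49 min; less 45 min break → 10 h 4 min
Wed: 05:40–17:27 = 11 h 47 min; less 45 min break → 11 h 2 min
Thu: 10:34–21:44 = 11 h 10 min; less 45 min break → 10 h 25 min
Fri: 08:18–18:07 = 9 h 49 min; less 45 min break → 9 h 4 min
Total worked: 51 h 43 min = 51.72 h.
Threshold 40 h → overtime 11 h 43 min, regular 40 h 0 min.

Regular 40.00 hours, overtime 11.72 hours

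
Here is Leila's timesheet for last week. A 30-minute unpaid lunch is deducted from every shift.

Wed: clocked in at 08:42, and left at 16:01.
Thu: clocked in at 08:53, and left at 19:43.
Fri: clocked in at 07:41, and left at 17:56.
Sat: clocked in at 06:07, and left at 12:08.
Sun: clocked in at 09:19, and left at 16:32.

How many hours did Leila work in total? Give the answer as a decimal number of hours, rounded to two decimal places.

39.13 hours

Wed: 08:42–16:01 = 7 h 19 min; less 30 min break → 6 h 49 min
Thu: 08:53–19:43 = 10 h 50 min; less 30 min break → 10 h 20 min
Fri: 07:41–17:56 = 10 h 15 min; less 30 min break → 9 h 45 min
Sat: 06:07–12:08 = 6 h 1 min; less 30 min break → 5 h 31 min
Sun: 09:19–16:32 = 7 h 13 min; less 30 min break → 6 h 43 min
Total: 6 h 49 min + 10 h 20 min + 9 h 45 min + 5 h 31 min + 6 h 43 min = 39 h 8 min.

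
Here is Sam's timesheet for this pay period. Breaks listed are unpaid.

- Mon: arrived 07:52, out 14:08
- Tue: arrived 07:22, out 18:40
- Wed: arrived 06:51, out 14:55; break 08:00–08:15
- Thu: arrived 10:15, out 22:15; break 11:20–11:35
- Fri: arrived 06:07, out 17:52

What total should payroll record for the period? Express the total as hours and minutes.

48 h 53 min

Mon: 07:52–14:08 = 6 h 16 min
Tue: 07:22–18:40 = 11 h 18 min
Wed: 06:51–14:55 = 8 h 4 min; less 15 min break → 7 h 49 min
Thu: 10:15–22:15 = 12 h 0 min; less 15 min break → 11 h 45 min
Fri: 06:07–17:52 = 11 h 45 min
Total: 6 h 16 min + 11 h 18 min + 7 h 49 min + 11 h 45 min + 11 h 45 min = 48 h 53 min.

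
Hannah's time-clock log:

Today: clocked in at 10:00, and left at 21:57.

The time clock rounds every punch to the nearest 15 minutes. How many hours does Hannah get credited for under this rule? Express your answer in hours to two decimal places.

12.00 hours

Today: in 10:00→10:00, out 21:57→22:00; 12 h 0 min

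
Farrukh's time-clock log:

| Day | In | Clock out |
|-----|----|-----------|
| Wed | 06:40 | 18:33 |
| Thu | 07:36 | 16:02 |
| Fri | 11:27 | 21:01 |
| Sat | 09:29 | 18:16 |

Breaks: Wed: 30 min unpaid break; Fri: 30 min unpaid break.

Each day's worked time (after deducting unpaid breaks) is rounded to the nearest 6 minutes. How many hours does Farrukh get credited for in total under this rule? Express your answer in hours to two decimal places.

Wed: 06:40–18:33 = 11 h 53 min − 30 min = 11 h 23 min → rounds to 11 h 24 min
Thu: 07:36–16:02 = 8 h 26 min → rounds to 8 h 24 min
Fri: 11:27–21:01 = 9 h 34 min − 30 min = 9 h 4 min → rounds to 9 h 6 min
Sat: 09:29–18:16 = 8 h 47 min → rounds to 8 h 48 min
Total credited: 37 h 42 min.

37.70 hours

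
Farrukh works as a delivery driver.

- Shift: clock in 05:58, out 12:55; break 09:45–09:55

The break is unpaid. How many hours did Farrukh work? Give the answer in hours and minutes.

6 h 47 min

Shift: 05:58–12:55 = 6 h 57 min; less 10 min break → 6 h 47 min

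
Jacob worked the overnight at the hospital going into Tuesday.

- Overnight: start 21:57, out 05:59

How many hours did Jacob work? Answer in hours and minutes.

Overnight: 21:57 → midnight = 2 h 3 min; midnight → 05:59 = 5 h 59 min; span 8 h 2 min

8 h 2 min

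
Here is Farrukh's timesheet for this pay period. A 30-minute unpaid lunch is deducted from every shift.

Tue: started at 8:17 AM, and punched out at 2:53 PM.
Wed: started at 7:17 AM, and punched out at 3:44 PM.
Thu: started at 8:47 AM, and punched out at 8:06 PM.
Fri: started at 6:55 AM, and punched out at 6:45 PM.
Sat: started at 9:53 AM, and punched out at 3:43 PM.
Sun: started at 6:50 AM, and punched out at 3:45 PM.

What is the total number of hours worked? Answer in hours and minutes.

Tue: 8:17 AM–2:53 PM = 6 h 36 min; less 30 min break → 6 h 6 min
Wed: 7:17 AM–3:44 PM = 8 h 27 min; less 30 min break → 7 h 57 min
Thu: 8:47 AM–8:06 PM = 11 h 19 min; less 30 min break → 10 h 49 min
Fri: 6:55 AM–6:45 PM = 11 h 50 min; less 30 min break → 11 h 20 min
Sat: 9:53 AM–3:43 PM = 5 h 50 min; less 30 min break → 5 h 20 min
Sun: 6:50 AM–3:45 PM = 8 h 55 min; less 30 min break → 8 h 25 min
Total: 6 h 6 min + 7 h 57 min + 10 h 49 min + 11 h 20 min + 5 h 20 min + 8 h 25 min = 49 h 57 min.

49 h 57 min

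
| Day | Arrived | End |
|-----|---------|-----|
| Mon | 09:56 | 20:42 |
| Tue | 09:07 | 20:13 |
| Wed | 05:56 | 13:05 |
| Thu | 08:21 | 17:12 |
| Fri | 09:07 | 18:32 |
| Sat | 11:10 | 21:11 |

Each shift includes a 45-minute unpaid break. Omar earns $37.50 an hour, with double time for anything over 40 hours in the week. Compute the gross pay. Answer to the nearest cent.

Mon: 09:56–20:42 = 10 h 46 min; less 45 min break → 10 h 1 min
Tue: 09:07–20:13 = 11 h 6 min; less 45 min break → 10 h 21 min
Wed: 05:56–13:05 = 7 h 9 min; less 45 min break → 6 h 24 min
Thu: 08:21–17:12 = 8 h 51 min; less 45 min break → 8 h 6 min
Fri: 09:07–18:32 = 9 h 25 min; less 45 min break → 8 h 40 min
Sat: 11:10–21:11 = 10 h 1 min; less 45 min break → 9 h 16 min
Total worked: 52 h 48 min = 3168 min.
Regular 40 h 0 min = 2400 min at $37.50/h; overtime 12 h 48 min = 768 min at $75.00/h.
Pay = (2400 × $37.50 + 768 × $75.00) ÷ 60 = $2460.00.

$2460.00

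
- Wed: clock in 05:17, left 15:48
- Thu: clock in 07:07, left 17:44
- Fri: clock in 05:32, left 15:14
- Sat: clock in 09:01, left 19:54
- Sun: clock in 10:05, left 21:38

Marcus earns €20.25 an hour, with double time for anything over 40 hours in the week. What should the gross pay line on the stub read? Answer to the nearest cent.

Wed: 05:17–15:48 = 10 h 31 min
Thu: 07:07–17:44 = 10 h 37 min
Fri: 05:32–15:14 = 9 h 42 min
Sat: 09:01–19:54 = 10 h 53 min
Sun: 10:05–21:38 = 11 h 33 min
Total worked: 53 h 16 min = 3196 min.
Regular 40 h 0 min = 2400 min at €20.25/h; overtime 13 h 16 min = 796 min at €40.50/h.
Pay = (2400 × €20.25 + 796 × €40.50) ÷ 60 = €1347.30.

€1347.30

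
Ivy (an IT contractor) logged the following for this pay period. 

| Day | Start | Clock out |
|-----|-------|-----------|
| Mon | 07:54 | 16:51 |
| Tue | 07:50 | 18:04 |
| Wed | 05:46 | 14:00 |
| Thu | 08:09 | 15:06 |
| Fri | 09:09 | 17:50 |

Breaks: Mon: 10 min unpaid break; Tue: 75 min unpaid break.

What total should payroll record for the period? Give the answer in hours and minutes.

Mon: 07:54–16:51 = 8 h 57 min; less 10 min break → 8 h 47 min
Tue: 07:50–18:04 = 10 h 14 min; less 75 min break → 8 h 59 min
Wed: 05:46–14:00 = 8 h 14 min
Thu: 08:09–15:06 = 6 h 57 min
Fri: 09:09–17:50 = 8 h 41 min
Total: 8 h 47 min + 8 h 59 min + 8 h 14 min + 6 h 57 min + 8 h 41 min = 41 h 38 min.

41 h 38 min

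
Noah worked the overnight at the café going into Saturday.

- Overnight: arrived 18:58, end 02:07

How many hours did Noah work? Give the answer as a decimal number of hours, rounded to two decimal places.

7.15 hours

Overnight: 18:58 → midnight = 5 h 2 min; midnight → 02:07 = 2 h 7 min; span 7 h 9 min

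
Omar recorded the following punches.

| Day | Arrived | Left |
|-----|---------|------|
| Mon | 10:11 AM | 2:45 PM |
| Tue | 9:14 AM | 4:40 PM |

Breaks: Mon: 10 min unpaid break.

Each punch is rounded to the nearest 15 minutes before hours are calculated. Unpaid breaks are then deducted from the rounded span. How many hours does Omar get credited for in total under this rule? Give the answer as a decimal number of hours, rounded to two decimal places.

11.83 hours

Mon: in 10:11 AM→10:15 AM, out 2:45 PM→2:45 PM; 4 h 30 min − 10 min = 4 h 20 min
Tue: in 9:14 AM→9:15 AM, out 4:40 PM→4:45 PM; 7 h 30 min
Total credited: 11 h 50 min.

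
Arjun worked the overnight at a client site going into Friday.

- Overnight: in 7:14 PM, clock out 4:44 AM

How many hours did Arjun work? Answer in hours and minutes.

9 h 30 min

Overnight: 7:14 PM → midnight = 4 h 46 min; midnight → 4:44 AM = 4 h 44 min; span 9 h 30 min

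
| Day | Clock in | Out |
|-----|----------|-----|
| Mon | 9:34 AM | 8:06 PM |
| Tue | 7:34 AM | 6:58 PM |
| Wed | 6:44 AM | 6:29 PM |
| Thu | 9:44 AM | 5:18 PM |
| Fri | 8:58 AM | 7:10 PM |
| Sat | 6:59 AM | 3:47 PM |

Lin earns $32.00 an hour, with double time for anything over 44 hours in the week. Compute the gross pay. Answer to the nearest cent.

Mon: 9:34 AM–8:06 PM = 10 h 32 min
Tue: 7:34 AM–6:58 PM = 11 h 24 min
Wed: 6:44 AM–6:29 PM = 11 h 45 min
Thu: 9:44 AM–5:18 PM = 7 h 34 min
Fri: 8:58 AM–7:10 PM = 10 h 12 min
Sat: 6:59 AM–3:47 PM = 8 h 48 min
Total worked: 60 h 15 min = 3615 min.
Regular 44 h 0 min = 2640 min at $32.00/h; overtime 16 h 15 min = 975 min at $64.00/h.
Pay = (2640 × $32.00 + 975 × $64.00) ÷ 60 = $2448.00.

$2448.00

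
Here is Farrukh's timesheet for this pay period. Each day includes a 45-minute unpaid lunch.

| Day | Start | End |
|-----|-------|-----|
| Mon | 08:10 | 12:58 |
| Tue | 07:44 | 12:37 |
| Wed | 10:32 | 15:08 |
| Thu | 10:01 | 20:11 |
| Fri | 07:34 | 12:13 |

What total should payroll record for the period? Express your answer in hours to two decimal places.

25.35 hours

Mon: 08:10–12:58 = 4 h 48 min; less 45 min break → 4 h 3 min
Tue: 07:44–12:37 = 4 h 53 min; less 45 min break → 4 h 8 min
Wed: 10:32–15:08 = 4 h 36 min; less 45 min break → 3 h 51 min
Thu: 10:01–20:11 = 10 h 10 min; less 45 min break → 9 h 25 min
Fri: 07:34–12:13 = 4 h 39 min; less 45 min break → 3 h 54 min
Total: 4 h 3 min + 4 h 8 min + 3 h 51 min + 9 h 25 min + 3 h 54 min = 25 h 21 min.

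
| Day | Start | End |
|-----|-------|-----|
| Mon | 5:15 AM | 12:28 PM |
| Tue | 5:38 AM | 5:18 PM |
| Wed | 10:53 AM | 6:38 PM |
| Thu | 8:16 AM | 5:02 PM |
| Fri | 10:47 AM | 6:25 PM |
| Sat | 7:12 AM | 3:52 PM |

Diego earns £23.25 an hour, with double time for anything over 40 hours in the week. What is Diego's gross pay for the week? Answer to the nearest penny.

£1474.05

Mon: 5:15 AM–12:28 PM = 7 h 13 min
Tue: 5:38 AM–5:18 PM = 11 h 40 min
Wed: 10:53 AM–6:38 PM = 7 h 45 min
Thu: 8:16 AM–5:02 PM = 8 h 46 min
Fri: 10:47 AM–6:25 PM = 7 h 38 min
Sat: 7:12 AM–3:52 PM = 8 h 40 min
Total worked: 51 h 42 min = 3102 min.
Regular 40 h 0 min = 2400 min at £23.25/h; overtime 11 h 42 min = 702 min at £46.50/h.
Pay = (2400 × £23.25 + 702 × £46.50) ÷ 60 = £1474.05.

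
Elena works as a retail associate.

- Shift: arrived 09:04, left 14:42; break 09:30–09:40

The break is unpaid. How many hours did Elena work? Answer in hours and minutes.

5 h 28 min

Shift: 09:04–14:42 = 5 h 38 min; less 10 min break → 5 h 28 min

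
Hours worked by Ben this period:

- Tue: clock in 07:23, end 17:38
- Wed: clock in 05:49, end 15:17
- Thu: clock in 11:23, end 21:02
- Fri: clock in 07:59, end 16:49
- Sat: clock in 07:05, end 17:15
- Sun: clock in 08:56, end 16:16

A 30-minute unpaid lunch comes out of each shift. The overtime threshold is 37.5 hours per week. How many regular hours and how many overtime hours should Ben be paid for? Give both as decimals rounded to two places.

Tue: 07:23–17:38 = 10 h 15 min; less 30 min break → 9 h 45 min
Wed: 05:49–15:17 = 9 h 28 min; less 30 min break → 8 h 58 min
Thu: 11:23–21:02 = 9 h 39 min; less 30 min break → 9 h 9 min
Fri: 07:59–16:49 = 8 h 50 min; less 30 min break → 8 h 20 min
Sat: 07:05–17:15 = 10 h 10 min; less 30 min break → 9 h 40 min
Sun: 08:56–16:16 = 7 h 20 min; less 30 min break → 6 h 50 min
Total worked: 52 h 42 min = 52.70 h.
Threshold 37.5 h → overtime 15 h 12 min, regular 37 h 30 min.

Regular 37.50 hours, overtime 15.20 hours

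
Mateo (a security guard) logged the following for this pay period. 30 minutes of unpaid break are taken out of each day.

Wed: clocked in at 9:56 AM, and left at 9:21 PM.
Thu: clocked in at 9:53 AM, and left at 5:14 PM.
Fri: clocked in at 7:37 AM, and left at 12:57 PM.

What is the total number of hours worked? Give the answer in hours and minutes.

22 h 36 min

Wed: 9:56 AM–9:21 PM = 11 h 25 min; less 30 min break → 10 h 55 min
Thu: 9:53 AM–5:14 PM = 7 h 21 min; less 30 min break → 6 h 51 min
Fri: 7:37 AM–12:57 PM = 5 h 20 min; less 30 min break → 4 h 50 min
Total: 10 h 55 min + 6 h 51 min + 4 h 50 min = 22 h 36 min.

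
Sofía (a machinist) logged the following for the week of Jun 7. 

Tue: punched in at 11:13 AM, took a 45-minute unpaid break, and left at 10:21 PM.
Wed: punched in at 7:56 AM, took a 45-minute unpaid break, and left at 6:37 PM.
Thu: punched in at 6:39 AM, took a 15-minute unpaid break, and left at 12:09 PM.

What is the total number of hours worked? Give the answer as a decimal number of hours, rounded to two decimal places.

Tue: 11:13 AM–10:21 PM = 11 h 8 min; less 45 min break → 10 h 23 min
Wed: 7:56 AM–6:37 PM = 10 h 41 min; less 45 min break → 9 h 56 min
Thu: 6:39 AM–12:09 PM = 5 h 30 min; less 15 min break → 5 h 15 min
Total: 10 h 23 min + 9 h 56 min + 5 h 15 min = 25 h 34 min.

25.57 hours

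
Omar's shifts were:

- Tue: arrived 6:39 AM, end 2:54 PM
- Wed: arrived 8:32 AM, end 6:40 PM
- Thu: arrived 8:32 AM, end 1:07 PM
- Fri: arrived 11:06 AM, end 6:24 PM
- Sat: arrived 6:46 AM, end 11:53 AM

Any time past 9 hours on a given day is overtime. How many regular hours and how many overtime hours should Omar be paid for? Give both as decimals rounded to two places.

Tue: 6:39 AM–2:54 PM = 8 h 15 min
Wed: 8:32 AM–6:40 PM = 10 h 8 min
Thu: 8:32 AM–1:07 PM = 4 h 35 min
Fri: 11:06 AM–6:24 PM = 7 h 18 min
Sat: 6:46 AM–11:53 AM = 5 h 7 min
Tue reg 8 h 15 min / OT 0 h 0 min; Wed reg 9 h 0 min / OT 1 h 8 min; Thu reg 4 h 35 min / OT 0 h 0 min; Fri reg 7 h 18 min / OT 0 h 0 min; Sat reg 5 h 7 min / OT 0 h 0 min.
Totals: regular 34 h 15 min, overtime 1 h 8 min.

Regular 34.25 hours, overtime 1.13 hours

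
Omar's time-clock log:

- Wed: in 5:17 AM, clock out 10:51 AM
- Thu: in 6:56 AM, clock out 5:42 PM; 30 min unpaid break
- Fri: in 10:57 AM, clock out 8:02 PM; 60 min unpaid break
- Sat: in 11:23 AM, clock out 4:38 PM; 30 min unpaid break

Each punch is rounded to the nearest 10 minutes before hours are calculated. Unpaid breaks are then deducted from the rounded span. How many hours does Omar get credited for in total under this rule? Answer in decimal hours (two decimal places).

Wed: in 5:17 AM→5:20 AM, out 10:51 AM→10:50 AM; 5 h 30 min
Thu: in 6:56 AM→7:00 AM, out 5:42 PM→5:40 PM; 10 h 40 min − 30 min = 10 h 10 min
Fri: in 10:57 AM→11:00 AM, out 8:02 PM→8:00 PM; 9 h 0 min − 60 min = 8 h 0 min
Sat: in 11:23 AM→11:20 AM, out 4:38 PM→4:40 PM; 5 h 20 min − 30 min = 4 h 50 min
Total credited: 28 h 30 min.

28.50 hours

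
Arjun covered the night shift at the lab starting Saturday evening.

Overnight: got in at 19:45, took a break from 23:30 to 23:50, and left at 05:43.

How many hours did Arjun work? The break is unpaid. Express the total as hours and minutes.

Overnight: 19:45 → midnight = 4 h 15 min; midnight → 05:43 = 5 h 43 min; span 9 h 58 min; less 20 min break → 9 h 38 min

9 h 38 min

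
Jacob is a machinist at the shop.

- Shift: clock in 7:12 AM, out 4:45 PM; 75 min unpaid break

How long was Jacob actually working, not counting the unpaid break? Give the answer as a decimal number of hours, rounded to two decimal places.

Shift: 7:12 AM–4:45 PM = 9 h 33 min; less 75 min break → 8 h 18 min

8.30 hours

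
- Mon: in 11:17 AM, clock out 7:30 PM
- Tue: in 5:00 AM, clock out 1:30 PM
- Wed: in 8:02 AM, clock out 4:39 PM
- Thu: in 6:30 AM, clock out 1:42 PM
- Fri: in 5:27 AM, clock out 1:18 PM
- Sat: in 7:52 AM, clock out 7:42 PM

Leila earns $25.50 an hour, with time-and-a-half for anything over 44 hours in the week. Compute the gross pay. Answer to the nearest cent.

Mon: 11:17 AM–7:30 PM = 8 h 13 min
Tue: 5:00 AM–1:30 PM = 8 h 30 min
Wed: 8:02 AM–4:39 PM = 8 h 37 min
Thu: 6:30 AM–1:42 PM = 7 h 12 min
Fri: 5:27 AM–1:18 PM = 7 h 51 min
Sat: 7:52 AM–7:42 PM = 11 h 50 min
Total worked: 52 h 13 min = 3133 min.
Regular 44 h 0 min = 2640 min at $25.50/h; overtime 8 h 13 min = 493 min at $38.25/h.
Pay = (2640 × $25.50 + 493 × $38.25) ÷ 60 = $1436.29.

$1436.29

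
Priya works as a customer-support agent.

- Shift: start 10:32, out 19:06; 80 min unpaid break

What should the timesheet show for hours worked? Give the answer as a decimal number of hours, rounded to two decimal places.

Shift: 10:32–19:06 = 8 h 34 min; less 80 min break → 7 h 14 min

7.23 hours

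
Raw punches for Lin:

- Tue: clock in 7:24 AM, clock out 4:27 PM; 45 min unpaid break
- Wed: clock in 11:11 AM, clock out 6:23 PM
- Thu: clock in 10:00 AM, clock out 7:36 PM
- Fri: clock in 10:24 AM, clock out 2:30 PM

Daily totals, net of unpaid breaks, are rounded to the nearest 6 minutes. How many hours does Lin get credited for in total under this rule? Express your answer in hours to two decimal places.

Tue: 7:24 AM–4:27 PM = 9 h 3 min − 45 min = 8 h 18 min → rounds to 8 h 18 min
Wed: 11:11 AM–6:23 PM = 7 h 12 min → rounds to 7 h 12 min
Thu: 10:00 AM–7:36 PM = 9 h 36 min → rounds to 9 h 36 min
Fri: 10:24 AM–2:30 PM = 4 h 6 min → rounds to 4 h 6 min
Total credited: 29 h 12 min.

29.20 hours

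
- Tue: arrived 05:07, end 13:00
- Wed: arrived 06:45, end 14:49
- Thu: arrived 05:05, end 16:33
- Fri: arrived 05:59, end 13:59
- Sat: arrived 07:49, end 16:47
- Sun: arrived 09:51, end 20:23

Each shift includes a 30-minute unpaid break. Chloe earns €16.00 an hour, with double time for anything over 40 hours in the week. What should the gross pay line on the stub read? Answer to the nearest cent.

€1021.33

Tue: 05:07–13:00 = 7 h 53 min; less 30 min break → 7 h 23 min
Wed: 06:45–14:49 = 8 h 4 min; less 30 min break → 7 h 34 min
Thu: 05:05–16:33 = 11 h 28 min; less 30 min break → 10 h 58 min
Fri: 05:59–13:59 = 8 h 0 min; less 30 min break → 7 h 30 min
Sat: 07:49–16:47 = 8 h 58 min; less 30 min break → 8 h 28 min
Sun: 09:51–20:23 = 10 h 32 min; less 30 min break → 10 h 2 min
Total worked: 51 h 55 min = 3115 min.
Regular 40 h 0 min = 2400 min at €16.00/h; overtime 11 h 55 min = 715 min at €32.00/h.
Pay = (2400 × €16.00 + 715 × €32.00) ÷ 60 = €1021.33.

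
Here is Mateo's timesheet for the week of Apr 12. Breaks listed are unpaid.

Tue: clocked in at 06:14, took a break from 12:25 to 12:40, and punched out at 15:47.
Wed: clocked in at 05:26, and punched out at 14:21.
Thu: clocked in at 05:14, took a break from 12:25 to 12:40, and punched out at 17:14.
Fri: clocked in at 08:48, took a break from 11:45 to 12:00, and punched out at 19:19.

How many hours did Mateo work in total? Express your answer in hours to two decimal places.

40.23 hours

Tue: 06:14–15:47 = 9 h 33 min; less 15 min break → 9 h 18 min
Wed: 05:26–14:21 = 8 h 55 min
Thu: 05:14–17:14 = 12 h 0 min; less 15 min break → 11 h 45 min
Fri: 08:48–19:19 = 10 h 31 min; less 15 min break → 10 h 16 min
Total: 9 h 18 min + 8 h 55 min + 11 h 45 min + 10 h 16 min = 40 h 14 min.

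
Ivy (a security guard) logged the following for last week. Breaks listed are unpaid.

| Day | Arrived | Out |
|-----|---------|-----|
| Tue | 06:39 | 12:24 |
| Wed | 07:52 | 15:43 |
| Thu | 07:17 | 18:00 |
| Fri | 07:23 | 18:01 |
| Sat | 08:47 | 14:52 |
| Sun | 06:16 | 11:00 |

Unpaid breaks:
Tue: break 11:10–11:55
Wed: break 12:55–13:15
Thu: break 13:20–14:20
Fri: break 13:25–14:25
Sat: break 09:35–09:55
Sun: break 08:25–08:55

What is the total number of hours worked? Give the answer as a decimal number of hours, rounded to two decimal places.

Tue: 06:39–12:24 = 5 h 45 min; less 45 min break → 5 h 0 min
Wed: 07:52–15:43 = 7 h 51 min; less 20 min break → 7 h 31 min
Thu: 07:17–18:00 = 10 h 43 min; less 60 min break → 9 h 43 min
Fri: 07:23–18:01 = 10 h 38 min; less 60 min break → 9 h 38 min
Sat: 08:47–14:52 = 6 h 5 min; less 20 min break → 5 h 45 min
Sun: 06:16–11:00 = 4 h 44 min; less 30 min break → 4 h 14 min
Total: 5 h 0 min + 7 h 31 min + 9 h 43 min + 9 h 38 min + 5 h 45 min + 4 h 14 min = 41 h 51 min.

41.85 hours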